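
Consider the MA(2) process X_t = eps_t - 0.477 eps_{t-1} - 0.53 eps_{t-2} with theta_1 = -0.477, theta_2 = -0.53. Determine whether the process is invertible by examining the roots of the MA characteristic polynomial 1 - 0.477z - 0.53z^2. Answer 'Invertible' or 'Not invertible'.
\text{Not invertible}

The MA(q) characteristic polynomial is P(z) = 1 - 0.477z - 0.53z^2.
Invertibility requires all roots to lie outside the unit circle, i.e. |z| > 1 for every root.
Set 1 + (-0.477) z + (-0.53) z^2 = 0, i.e. a z^2 + b z + c = 0 with a = -0.53, b = -0.477, c = 1.
Discriminant D = b^2 - 4ac = (-0.477)^2 - 4*(-0.53)*1 = 0.227529 - (-2.12) = 2.347529.
D >= 0, so the roots are real: z = (-b +/- sqrt(D)) / (2a) = (0.477 +/- 1.532165) / (-1.06).
  z_1 = (0.477 + 1.532165) / (-1.06) = -1.8954,   |z_1| = 1.8954.
  z_2 = (0.477 - 1.532165) / (-1.06) = 0.9954,   |z_2| = 0.9954.
Moduli of all roots: 1.8954, 0.9954.
All moduli strictly greater than 1? No.
Verdict: Not invertible.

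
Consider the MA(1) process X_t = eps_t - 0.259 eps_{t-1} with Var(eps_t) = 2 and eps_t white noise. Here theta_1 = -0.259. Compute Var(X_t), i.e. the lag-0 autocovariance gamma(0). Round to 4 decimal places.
\gamma(0) = 2.1342

For an MA(q) process X_t = eps_t + sum_i theta_i eps_{t-i} with
Var(eps_t) = sigma^2, the variance is
  gamma(0) = sigma^2 * (1 + sum_i theta_i^2).
  sum_i theta_i^2 = (-0.259)^2 = 0.067081.
  gamma(0) = 2 * (1 + 0.067081) = 2 * 1.067081 = 2.134162, which rounds to 2.1342.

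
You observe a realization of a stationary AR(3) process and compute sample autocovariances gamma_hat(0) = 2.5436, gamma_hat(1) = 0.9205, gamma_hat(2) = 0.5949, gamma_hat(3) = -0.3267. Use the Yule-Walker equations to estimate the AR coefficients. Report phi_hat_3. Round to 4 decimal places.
\hat\phi_{3} = -0.2870

The Yule-Walker equations for an AR(p) process read, in matrix form,
  Gamma_p phi = r_p,   with   (Gamma_p)_{ij} = gamma(|i - j|),
                       (r_p)_i = gamma(i),   i,j = 1..p.
Substitute the sample gammas (Toeplitz matrix and right-hand side of size 3):
  Gamma_p = [[2.5436, 0.9205, 0.5949], [0.9205, 2.5436, 0.9205], [0.5949, 0.9205, 2.5436]]
  r_p     = [0.9205, 0.5949, -0.3267]
Written out (R1..R3):
  (R1) 2.5436 phi_1 + 0.9205 phi_2 + 0.5949 phi_3 = 0.9205
  (R2) 0.9205 phi_1 + 2.5436 phi_2 + 0.9205 phi_3 = 0.5949
  (R3) 0.5949 phi_1 + 0.9205 phi_2 + 2.5436 phi_3 = -0.3267
Gaussian elimination:
  R2 <- R2 - (0.9205/2.5436) R1 = R2 - (0.361889) R1:  2.210481 phi_2 + 0.705212 phi_3 = 0.261781
  R3 <- R3 - (0.5949/2.5436) R1 = R3 - (0.233881) R1:  0.705212 phi_2 + 2.404464 phi_3 = -0.541988
  R3 <- R3 - (0.705212/2.210481) R2 = R3 - (0.319031) R2:  2.179479 phi_3 = -0.625504
Back-substitution:
  phi_hat_3 = -0.625504 / 2.179479 = -0.286997
  phi_hat_2 = (0.261781 - (0.705212)(-0.286997)) / 2.210481 = 0.209988
  phi_hat_1 = (0.9205 - (0.9205)(0.209988) - (0.5949)(-0.286997)) / 2.5436 = 0.353019
So phi_hat = [0.3530, 0.2100, -0.2870].
Therefore phi_hat_3 = -0.2870.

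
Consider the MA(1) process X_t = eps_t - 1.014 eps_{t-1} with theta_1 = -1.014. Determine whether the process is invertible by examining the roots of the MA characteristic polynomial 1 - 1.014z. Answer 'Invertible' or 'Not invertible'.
\text{Not invertible}

The MA(q) characteristic polynomial is P(z) = 1 - 1.014z.
Invertibility requires all roots to lie outside the unit circle, i.e. |z| > 1 for every root.
This is linear in z: 1 + (-1.014) z = 0  =>  z = -1/(-1.014) = 0.986193,  |z| = 0.986193.
Moduli of all roots: 0.9862.
All moduli strictly greater than 1? No.
Verdict: Not invertible.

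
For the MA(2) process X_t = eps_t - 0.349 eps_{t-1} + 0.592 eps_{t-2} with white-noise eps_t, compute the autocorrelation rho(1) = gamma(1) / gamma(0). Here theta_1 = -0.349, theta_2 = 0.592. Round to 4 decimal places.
\rho(1) = -0.3774

For an MA(q) process with theta_0 = 1, the autocovariance is
  gamma(k) = sigma^2 * sum_{i=0..q-k} theta_i * theta_{i+k},
and rho(k) = gamma(k) / gamma(0). Sigma^2 cancels.
  numerator   = (1)*(-0.349) + (-0.349)*(0.592) = -0.555608.
  denominator = (1)^2 + (-0.349)^2 + (0.592)^2 = 1.472265.
  rho(1) = -0.555608 / 1.472265 = -0.3774.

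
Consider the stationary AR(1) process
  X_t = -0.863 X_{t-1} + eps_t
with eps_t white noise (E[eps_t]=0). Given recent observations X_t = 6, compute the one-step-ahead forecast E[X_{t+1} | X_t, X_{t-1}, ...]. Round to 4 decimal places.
E[X_{t+1} \mid \mathcal F_t] = -5.1780

For an AR(p) model X_t = c + sum_i phi_i X_{t-i} + eps_t, the
one-step-ahead conditional mean is
  E[X_{t+1} | X_t, ...] = c + sum_i phi_i X_{t+1-i}.
Substitute known values:
  E[X_{t+1} | ...] = (-0.863) * (6)
                   = -5.1780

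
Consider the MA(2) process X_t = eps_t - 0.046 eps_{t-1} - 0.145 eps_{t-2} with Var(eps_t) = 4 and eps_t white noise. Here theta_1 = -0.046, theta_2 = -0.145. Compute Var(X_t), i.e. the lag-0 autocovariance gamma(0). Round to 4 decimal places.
\gamma(0) = 4.0926

For an MA(q) process X_t = eps_t + sum_i theta_i eps_{t-i} with
Var(eps_t) = sigma^2, the variance is
  gamma(0) = sigma^2 * (1 + sum_i theta_i^2).
  sum_i theta_i^2 = (-0.046)^2 + (-0.145)^2 = 0.002116 + 0.021025 = 0.023141.
  gamma(0) = 4 * (1 + 0.023141) = 4 * 1.023141 = 4.092564, which rounds to 4.0926.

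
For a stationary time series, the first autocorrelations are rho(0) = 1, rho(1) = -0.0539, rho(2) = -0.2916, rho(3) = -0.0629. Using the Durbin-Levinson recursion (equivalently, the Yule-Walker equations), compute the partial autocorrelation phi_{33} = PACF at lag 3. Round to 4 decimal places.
\phi_{33} = -0.1090

The PACF at lag k is phi_{kk}, the last component of the solution
to the Yule-Walker system G_k phi = r_k where
  (G_k)_{ij} = rho(|i - j|), (r_k)_i = rho(i), i,j = 1..k.
Equivalently, Durbin-Levinson gives phi_{kk} iteratively:
  phi_{11} = rho(1)
  phi_{kk} = [rho(k) - sum_{j=1..k-1} phi_{k-1,j} rho(k-j)]
            / [1 - sum_{j=1..k-1} phi_{k-1,j} rho(j)],
  phi_{k,j} = phi_{k-1,j} - phi_{kk} phi_{k-1,k-j},  j = 1..k-1.
Step k = 1:
  phi_11 = rho(1) = -0.0539.
Step k = 2:
  phi_22 = [rho(2) - phi_11 rho(1)] / [1 - phi_11 rho(1)] = [-0.2916 - (-0.0539)(-0.0539)] / [1 - (-0.0539)(-0.0539)]
         = -0.29450521 / 0.99709479 = -0.295363.
  Update: phi_21 = phi_11 - phi_22 phi_11 = -0.0539 - (-0.295363)(-0.0539) = -0.06982.
Step k = 3:
  phi_33 = [rho(3) - phi_21 rho(2) - phi_22 rho(1)] / [1 - phi_21 rho(1) - phi_22 rho(2)]
    numerator   = -0.0629 - (-0.06982)(-0.2916) - (-0.295363)(-0.0539) = -0.09917962
    denominator = 1 - (-0.06982)(-0.0539) - (-0.295363)(-0.2916) = 0.91010876
  phi_33 = -0.09917962 / 0.91010876 = -0.109.
Therefore phi_{33} = -0.1090.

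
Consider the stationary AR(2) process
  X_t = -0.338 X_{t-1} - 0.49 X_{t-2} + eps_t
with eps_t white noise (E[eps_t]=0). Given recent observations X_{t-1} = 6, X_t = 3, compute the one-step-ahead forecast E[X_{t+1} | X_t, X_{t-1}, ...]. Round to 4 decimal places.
E[X_{t+1} \mid \mathcal F_t] = -3.9540

For an AR(p) model X_t = c + sum_i phi_i X_{t-i} + eps_t, the
one-step-ahead conditional mean is
  E[X_{t+1} | X_t, ...] = c + sum_i phi_i X_{t+1-i}.
Substitute known values:
  E[X_{t+1} | ...] = (-0.338) * (3) + (-0.49) * (6)
                   = -3.9540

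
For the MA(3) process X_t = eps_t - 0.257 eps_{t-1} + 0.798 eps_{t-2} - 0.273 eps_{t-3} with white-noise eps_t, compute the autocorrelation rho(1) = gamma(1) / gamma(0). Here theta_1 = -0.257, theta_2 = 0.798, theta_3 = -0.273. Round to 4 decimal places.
\rho(1) = -0.3826

For an MA(q) process with theta_0 = 1, the autocovariance is
  gamma(k) = sigma^2 * sum_{i=0..q-k} theta_i * theta_{i+k},
and rho(k) = gamma(k) / gamma(0). Sigma^2 cancels.
  numerator   = (1)*(-0.257) + (-0.257)*(0.798) + (0.798)*(-0.273) = -0.67994.
  denominator = (1)^2 + (-0.257)^2 + (0.798)^2 + (-0.273)^2 = 1.777382.
  rho(1) = -0.67994 / 1.777382 = -0.3826.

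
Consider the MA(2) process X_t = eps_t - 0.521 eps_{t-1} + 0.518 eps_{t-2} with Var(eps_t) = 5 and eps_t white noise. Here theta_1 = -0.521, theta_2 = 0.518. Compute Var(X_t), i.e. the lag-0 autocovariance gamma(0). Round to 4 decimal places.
\gamma(0) = 7.6988

For an MA(q) process X_t = eps_t + sum_i theta_i eps_{t-i} with
Var(eps_t) = sigma^2, the variance is
  gamma(0) = sigma^2 * (1 + sum_i theta_i^2).
  sum_i theta_i^2 = (-0.521)^2 + (0.518)^2 = 0.271441 + 0.268324 = 0.539765.
  gamma(0) = 5 * (1 + 0.539765) = 5 * 1.539765 = 7.698825, which rounds to 7.6988.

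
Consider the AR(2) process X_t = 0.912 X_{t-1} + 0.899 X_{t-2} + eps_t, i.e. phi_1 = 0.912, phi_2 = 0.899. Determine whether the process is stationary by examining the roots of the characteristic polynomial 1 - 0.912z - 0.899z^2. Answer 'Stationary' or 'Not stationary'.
\text{Not stationary}

The AR(p) characteristic polynomial is P(z) = 1 - 0.912z - 0.899z^2.
Stationarity requires all roots to lie outside the unit circle, i.e. |z| > 1 for every root.
Set 1 + (-0.912) z + (-0.899) z^2 = 0, i.e. a z^2 + b z + c = 0 with a = -0.899, b = -0.912, c = 1.
Discriminant D = b^2 - 4ac = (-0.912)^2 - 4*(-0.899)*1 = 0.831744 - (-3.596) = 4.427744.
D >= 0, so the roots are real: z = (-b +/- sqrt(D)) / (2a) = (0.912 +/- 2.104221) / (-1.798).
  z_1 = (0.912 + 2.104221) / (-1.798) = -1.6775,   |z_1| = 1.6775.
  z_2 = (0.912 - 2.104221) / (-1.798) = 0.6631,   |z_2| = 0.6631.
Moduli of all roots: 1.6775, 0.6631.
All moduli strictly greater than 1? No.
Verdict: Not stationary.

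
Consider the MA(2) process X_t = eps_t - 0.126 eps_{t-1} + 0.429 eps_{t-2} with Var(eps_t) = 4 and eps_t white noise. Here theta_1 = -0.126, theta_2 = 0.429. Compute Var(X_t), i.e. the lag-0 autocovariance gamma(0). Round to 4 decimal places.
\gamma(0) = 4.7997

For an MA(q) process X_t = eps_t + sum_i theta_i eps_{t-i} with
Var(eps_t) = sigma^2, the variance is
  gamma(0) = sigma^2 * (1 + sum_i theta_i^2).
  sum_i theta_i^2 = (-0.126)^2 + (0.429)^2 = 0.015876 + 0.184041 = 0.199917.
  gamma(0) = 4 * (1 + 0.199917) = 4 * 1.199917 = 4.799668, which rounds to 4.7997.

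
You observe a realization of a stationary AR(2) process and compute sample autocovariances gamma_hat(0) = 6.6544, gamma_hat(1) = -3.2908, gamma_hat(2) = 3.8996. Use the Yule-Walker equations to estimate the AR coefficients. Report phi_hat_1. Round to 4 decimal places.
\hat\phi_{1} = -0.2710

The Yule-Walker equations for an AR(p) process read, in matrix form,
  Gamma_p phi = r_p,   with   (Gamma_p)_{ij} = gamma(|i - j|),
                       (r_p)_i = gamma(i),   i,j = 1..p.
Substitute the sample gammas (Toeplitz matrix and right-hand side of size 2):
  Gamma_p = [[6.6544, -3.2908], [-3.2908, 6.6544]]
  r_p     = [-3.2908, 3.8996]
Written out:
  6.6544 phi_1 - 3.2908 phi_2 = -3.2908
  -3.2908 phi_1 + 6.6544 phi_2 = 3.8996
Solve by Cramer's rule:
  det = gamma(0)^2 - gamma(1)^2 = (6.6544)^2 - (-3.2908)^2 = 44.28103936 - 10.82936464 = 33.45167472
  phi_hat_1 = [gamma(1) gamma(0) - gamma(1) gamma(2)] / det = [(-3.2908)(6.6544) - (-3.2908)(3.8996)] / 33.45167472 = -9.06549584 / 33.45167472 = -0.271
  phi_hat_2 = [gamma(0) gamma(2) - gamma(1)^2] / det = [(6.6544)(3.8996) - (-3.2908)^2] / 33.45167472 = 15.1201336 / 33.45167472 = 0.452
So phi_hat = [-0.2710, 0.4520].
Therefore phi_hat_1 = -0.2710.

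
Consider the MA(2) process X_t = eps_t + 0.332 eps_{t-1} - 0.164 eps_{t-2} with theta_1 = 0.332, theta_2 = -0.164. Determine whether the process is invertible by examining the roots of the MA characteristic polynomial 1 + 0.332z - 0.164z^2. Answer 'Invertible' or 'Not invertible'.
\text{Invertible}

The MA(q) characteristic polynomial is P(z) = 1 + 0.332z - 0.164z^2.
Invertibility requires all roots to lie outside the unit circle, i.e. |z| > 1 for every root.
Set 1 + (0.332) z + (-0.164) z^2 = 0, i.e. a z^2 + b z + c = 0 with a = -0.164, b = 0.332, c = 1.
Discriminant D = b^2 - 4ac = (0.332)^2 - 4*(-0.164)*1 = 0.110224 - (-0.656) = 0.766224.
D >= 0, so the roots are real: z = (-b +/- sqrt(D)) / (2a) = (-0.332 +/- 0.875342) / (-0.328).
  z_1 = (-0.332 + 0.875342) / (-0.328) = -1.6565,   |z_1| = 1.6565.
  z_2 = (-0.332 - 0.875342) / (-0.328) = 3.6809,   |z_2| = 3.6809.
Moduli of all roots: 1.6565, 3.6809.
All moduli strictly greater than 1? Yes.
Verdict: Invertible.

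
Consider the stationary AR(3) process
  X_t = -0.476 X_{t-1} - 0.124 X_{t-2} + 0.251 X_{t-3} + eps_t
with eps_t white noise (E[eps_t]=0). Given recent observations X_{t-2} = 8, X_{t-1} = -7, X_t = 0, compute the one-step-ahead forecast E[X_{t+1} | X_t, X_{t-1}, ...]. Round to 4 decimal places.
E[X_{t+1} \mid \mathcal F_t] = 2.8760

For an AR(p) model X_t = c + sum_i phi_i X_{t-i} + eps_t, the
one-step-ahead conditional mean is
  E[X_{t+1} | X_t, ...] = c + sum_i phi_i X_{t+1-i}.
Substitute known values:
  E[X_{t+1} | ...] = (-0.476) * (0) + (-0.124) * (-7) + (0.251) * (8)
                   = 2.8760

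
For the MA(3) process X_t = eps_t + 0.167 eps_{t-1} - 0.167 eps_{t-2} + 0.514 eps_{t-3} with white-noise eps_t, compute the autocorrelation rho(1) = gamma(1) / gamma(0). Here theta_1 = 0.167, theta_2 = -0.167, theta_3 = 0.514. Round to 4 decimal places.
\rho(1) = 0.0404

For an MA(q) process with theta_0 = 1, the autocovariance is
  gamma(k) = sigma^2 * sum_{i=0..q-k} theta_i * theta_{i+k},
and rho(k) = gamma(k) / gamma(0). Sigma^2 cancels.
  numerator   = (1)*(0.167) + (0.167)*(-0.167) + (-0.167)*(0.514) = 0.053273.
  denominator = (1)^2 + (0.167)^2 + (-0.167)^2 + (0.514)^2 = 1.319974.
  rho(1) = 0.053273 / 1.319974 = 0.0404.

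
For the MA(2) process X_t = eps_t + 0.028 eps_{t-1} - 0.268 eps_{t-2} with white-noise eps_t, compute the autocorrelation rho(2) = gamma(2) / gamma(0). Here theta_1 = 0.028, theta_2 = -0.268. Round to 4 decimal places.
\rho(2) = -0.2499

For an MA(q) process with theta_0 = 1, the autocovariance is
  gamma(k) = sigma^2 * sum_{i=0..q-k} theta_i * theta_{i+k},
and rho(k) = gamma(k) / gamma(0). Sigma^2 cancels.
  numerator   = (1)*(-0.268) = -0.268.
  denominator = (1)^2 + (0.028)^2 + (-0.268)^2 = 1.072608.
  rho(2) = -0.268 / 1.072608 = -0.2499.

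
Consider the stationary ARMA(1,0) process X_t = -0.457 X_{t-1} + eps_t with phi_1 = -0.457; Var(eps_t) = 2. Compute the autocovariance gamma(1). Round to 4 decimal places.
\gamma(1) = -1.1553

Multiply the model equation by X_{t-k} and take expectations. With theta_0 = psi_0 = 1 and psi_j the MA(infinity) weights, this gives
  gamma(k) - sum_i phi_i gamma(k-i) = c_k,
  c_k = sigma^2 * sum_{j=k..q} theta_j psi_{j-k}   (c_k = 0 for k > q),
using gamma(-m) = gamma(m).
Pure AR (q = 0): c_0 = sigma^2 = 2, c_k = 0 for k >= 1.
Equations for k = 0 and k = 1 (AR order 1):
  gamma(0) = phi_1 gamma(1) + c_0
  gamma(1) = phi_1 gamma(0) + c_1
Substituting the second into the first: gamma(0) (1 - phi_1^2) = c_0 + phi_1 c_1, so
  gamma(0) = c_0 / (1 - phi_1^2) = 2 / (1 - (-0.457)^2) = 2 / 0.791151 = 2.527962.
  gamma(1) = phi_1 gamma(0) = (-0.457)(2.527962) = -1.155279.
Therefore gamma(1) = -1.1553 (to 4 decimal places).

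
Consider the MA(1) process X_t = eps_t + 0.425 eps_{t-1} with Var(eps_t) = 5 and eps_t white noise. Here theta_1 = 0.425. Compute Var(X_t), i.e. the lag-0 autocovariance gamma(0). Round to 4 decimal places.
\gamma(0) = 5.9031

For an MA(q) process X_t = eps_t + sum_i theta_i eps_{t-i} with
Var(eps_t) = sigma^2, the variance is
  gamma(0) = sigma^2 * (1 + sum_i theta_i^2).
  sum_i theta_i^2 = (0.425)^2 = 0.180625.
  gamma(0) = 5 * (1 + 0.180625) = 5 * 1.180625 = 5.903125, which rounds to 5.9031.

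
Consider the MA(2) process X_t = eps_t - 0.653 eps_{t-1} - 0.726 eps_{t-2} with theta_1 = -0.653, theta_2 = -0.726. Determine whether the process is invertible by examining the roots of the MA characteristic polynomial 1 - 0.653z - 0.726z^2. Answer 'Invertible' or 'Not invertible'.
\text{Not invertible}

The MA(q) characteristic polynomial is P(z) = 1 - 0.653z - 0.726z^2.
Invertibility requires all roots to lie outside the unit circle, i.e. |z| > 1 for every root.
Set 1 + (-0.653) z + (-0.726) z^2 = 0, i.e. a z^2 + b z + c = 0 with a = -0.726, b = -0.653, c = 1.
Discriminant D = b^2 - 4ac = (-0.653)^2 - 4*(-0.726)*1 = 0.426409 - (-2.904) = 3.330409.
D >= 0, so the roots are real: z = (-b +/- sqrt(D)) / (2a) = (0.653 +/- 1.824941) / (-1.452).
  z_1 = (0.653 + 1.824941) / (-1.452) = -1.7066,   |z_1| = 1.7066.
  z_2 = (0.653 - 1.824941) / (-1.452) = 0.8071,   |z_2| = 0.8071.
Moduli of all roots: 1.7066, 0.8071.
All moduli strictly greater than 1? No.
Verdict: Not invertible.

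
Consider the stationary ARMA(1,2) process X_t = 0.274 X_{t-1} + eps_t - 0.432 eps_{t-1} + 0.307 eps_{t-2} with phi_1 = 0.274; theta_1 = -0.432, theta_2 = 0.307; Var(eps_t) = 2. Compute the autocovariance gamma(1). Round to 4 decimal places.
\gamma(1) = -0.3581

Multiply the model equation by X_{t-k} and take expectations. With theta_0 = psi_0 = 1 and psi_j the MA(infinity) weights, this gives
  gamma(k) - sum_i phi_i gamma(k-i) = c_k,
  c_k = sigma^2 * sum_{j=k..q} theta_j psi_{j-k}   (c_k = 0 for k > q),
using gamma(-m) = gamma(m).
psi-weights needed (psi_j = theta_j + sum_i phi_i psi_{j-i}):
  psi_1 = theta_1 + phi_1 = -0.432 + (0.274) = -0.158
  psi_2 = theta_2 + phi_1 psi_1 = 0.307 + (0.274)(-0.158) = 0.263708
Right-hand sides:
  c_0 = sigma^2 (1 + theta_1 psi_1 + theta_2 psi_2) = 2 * (1 + (-0.432)(-0.158) + (0.307)(0.263708)) = 2 * 1.149214 = 2.298429
  c_1 = sigma^2 (theta_1 + theta_2 psi_1) = 2 * (-0.432 + (0.307)(-0.158)) = -0.961012
  c_2 = sigma^2 theta_2 = 2 * (0.307) = 0.614
Equations for k = 0 and k = 1 (AR order 1):
  gamma(0) = phi_1 gamma(1) + c_0
  gamma(1) = phi_1 gamma(0) + c_1
Substituting the second into the first: gamma(0) (1 - phi_1^2) = c_0 + phi_1 c_1, so
  gamma(0) = (c_0 + phi_1 c_1) / (1 - phi_1^2) = (2.298429 + (0.274)(-0.961012)) / (1 - (0.274)^2) = 2.035111 / 0.924924 = 2.200301.
  gamma(1) = phi_1 gamma(0) + c_1 = (0.274)(2.200301) + (-0.961012) = -0.358129.
Therefore gamma(1) = -0.3581 (to 4 decimal places).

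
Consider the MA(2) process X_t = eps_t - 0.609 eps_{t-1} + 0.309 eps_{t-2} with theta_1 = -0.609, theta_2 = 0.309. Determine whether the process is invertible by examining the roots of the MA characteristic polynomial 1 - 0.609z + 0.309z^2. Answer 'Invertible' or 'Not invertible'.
\text{Invertible}

The MA(q) characteristic polynomial is P(z) = 1 - 0.609z + 0.309z^2.
Invertibility requires all roots to lie outside the unit circle, i.e. |z| > 1 for every root.
Set 1 + (-0.609) z + (0.309) z^2 = 0, i.e. a z^2 + b z + c = 0 with a = 0.309, b = -0.609, c = 1.
Discriminant D = b^2 - 4ac = (-0.609)^2 - 4*(0.309)*1 = 0.370881 - (1.236) = -0.865119.
D < 0, so the roots are the complex-conjugate pair z = (-b +/- i sqrt(-D)) / (2a) = 0.9854 +/- 1.505i.
For a conjugate pair |z|^2 = z * conj(z) = (product of roots) = c/a = 1/(0.309) = 3.236246, so |z| = sqrt(3.236246) = 1.799 for both roots.
Moduli of all roots: 1.7990, 1.7990.
All moduli strictly greater than 1? Yes.
Verdict: Invertible.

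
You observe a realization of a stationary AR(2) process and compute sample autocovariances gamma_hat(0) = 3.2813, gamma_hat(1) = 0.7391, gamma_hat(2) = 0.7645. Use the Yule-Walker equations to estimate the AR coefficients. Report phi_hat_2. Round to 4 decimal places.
\hat\phi_{2} = 0.1920

The Yule-Walker equations for an AR(p) process read, in matrix form,
  Gamma_p phi = r_p,   with   (Gamma_p)_{ij} = gamma(|i - j|),
                       (r_p)_i = gamma(i),   i,j = 1..p.
Substitute the sample gammas (Toeplitz matrix and right-hand side of size 2):
  Gamma_p = [[3.2813, 0.7391], [0.7391, 3.2813]]
  r_p     = [0.7391, 0.7645]
Written out:
  3.2813 phi_1 + 0.7391 phi_2 = 0.7391
  0.7391 phi_1 + 3.2813 phi_2 = 0.7645
Solve by Cramer's rule:
  det = gamma(0)^2 - gamma(1)^2 = (3.2813)^2 - (0.7391)^2 = 10.76692969 - 0.54626881 = 10.22066088
  phi_hat_1 = [gamma(1) gamma(0) - gamma(1) gamma(2)] / det = [(0.7391)(3.2813) - (0.7391)(0.7645)] / 10.22066088 = 1.86016688 / 10.22066088 = 0.182
  phi_hat_2 = [gamma(0) gamma(2) - gamma(1)^2] / det = [(3.2813)(0.7645) - (0.7391)^2] / 10.22066088 = 1.96228504 / 10.22066088 = 0.192
So phi_hat = [0.1820, 0.1920].
Therefore phi_hat_2 = 0.1920.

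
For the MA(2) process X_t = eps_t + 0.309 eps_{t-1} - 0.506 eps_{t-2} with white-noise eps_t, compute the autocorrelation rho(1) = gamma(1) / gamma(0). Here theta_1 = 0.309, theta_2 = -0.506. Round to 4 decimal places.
\rho(1) = 0.1129

For an MA(q) process with theta_0 = 1, the autocovariance is
  gamma(k) = sigma^2 * sum_{i=0..q-k} theta_i * theta_{i+k},
and rho(k) = gamma(k) / gamma(0). Sigma^2 cancels.
  numerator   = (1)*(0.309) + (0.309)*(-0.506) = 0.152646.
  denominator = (1)^2 + (0.309)^2 + (-0.506)^2 = 1.351517.
  rho(1) = 0.152646 / 1.351517 = 0.1129.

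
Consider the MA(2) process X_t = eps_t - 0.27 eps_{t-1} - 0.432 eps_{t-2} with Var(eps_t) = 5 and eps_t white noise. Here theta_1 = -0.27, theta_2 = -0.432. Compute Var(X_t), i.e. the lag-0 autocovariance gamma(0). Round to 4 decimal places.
\gamma(0) = 6.2976

For an MA(q) process X_t = eps_t + sum_i theta_i eps_{t-i} with
Var(eps_t) = sigma^2, the variance is
  gamma(0) = sigma^2 * (1 + sum_i theta_i^2).
  sum_i theta_i^2 = (-0.27)^2 + (-0.432)^2 = 0.0729 + 0.186624 = 0.259524.
  gamma(0) = 5 * (1 + 0.259524) = 5 * 1.259524 = 6.29762, which rounds to 6.2976.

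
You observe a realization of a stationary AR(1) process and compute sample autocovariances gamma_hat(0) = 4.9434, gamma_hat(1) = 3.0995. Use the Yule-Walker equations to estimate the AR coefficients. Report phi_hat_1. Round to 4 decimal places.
\hat\phi_{1} = 0.6270

The Yule-Walker equations for an AR(p) process read, in matrix form,
  Gamma_p phi = r_p,   with   (Gamma_p)_{ij} = gamma(|i - j|),
                       (r_p)_i = gamma(i),   i,j = 1..p.
Substitute the sample gammas (Toeplitz matrix and right-hand side of size 1):
  Gamma_p = [[4.9434]]
  r_p     = [3.0995]
With p = 1 this is the single equation gamma(0) phi_1 = gamma(1):
  phi_hat_1 = gamma(1) / gamma(0) = 3.0995 / 4.9434 = 0.6270.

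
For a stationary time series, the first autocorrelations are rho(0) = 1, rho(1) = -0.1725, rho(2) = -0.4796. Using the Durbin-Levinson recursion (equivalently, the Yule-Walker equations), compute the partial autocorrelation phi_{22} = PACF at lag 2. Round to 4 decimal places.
\phi_{22} = -0.5250

The PACF at lag k is phi_{kk}, the last component of the solution
to the Yule-Walker system G_k phi = r_k where
  (G_k)_{ij} = rho(|i - j|), (r_k)_i = rho(i), i,j = 1..k.
Equivalently, Durbin-Levinson gives phi_{kk} iteratively:
  phi_{11} = rho(1)
  phi_{kk} = [rho(k) - sum_{j=1..k-1} phi_{k-1,j} rho(k-j)]
            / [1 - sum_{j=1..k-1} phi_{k-1,j} rho(j)],
  phi_{k,j} = phi_{k-1,j} - phi_{kk} phi_{k-1,k-j},  j = 1..k-1.
Step k = 1:
  phi_11 = rho(1) = -0.1725.
Step k = 2:
  phi_22 = [rho(2) - phi_11 rho(1)] / [1 - phi_11 rho(1)] = [-0.4796 - (-0.1725)(-0.1725)] / [1 - (-0.1725)(-0.1725)]
         = -0.50935625 / 0.97024375 = -0.525.
Therefore phi_{22} = -0.5250.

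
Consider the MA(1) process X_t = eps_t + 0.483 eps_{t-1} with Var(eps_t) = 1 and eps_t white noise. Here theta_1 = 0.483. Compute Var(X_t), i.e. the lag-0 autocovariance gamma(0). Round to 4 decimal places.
\gamma(0) = 1.2333

For an MA(q) process X_t = eps_t + sum_i theta_i eps_{t-i} with
Var(eps_t) = sigma^2, the variance is
  gamma(0) = sigma^2 * (1 + sum_i theta_i^2).
  sum_i theta_i^2 = (0.483)^2 = 0.233289.
  gamma(0) = 1 * (1 + 0.233289) = 1 * 1.233289 = 1.233289, which rounds to 1.2333.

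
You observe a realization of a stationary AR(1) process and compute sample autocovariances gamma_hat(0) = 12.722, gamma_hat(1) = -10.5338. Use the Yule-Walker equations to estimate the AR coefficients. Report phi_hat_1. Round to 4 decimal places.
\hat\phi_{1} = -0.8280

The Yule-Walker equations for an AR(p) process read, in matrix form,
  Gamma_p phi = r_p,   with   (Gamma_p)_{ij} = gamma(|i - j|),
                       (r_p)_i = gamma(i),   i,j = 1..p.
Substitute the sample gammas (Toeplitz matrix and right-hand side of size 1):
  Gamma_p = [[12.722]]
  r_p     = [-10.5338]
With p = 1 this is the single equation gamma(0) phi_1 = gamma(1):
  phi_hat_1 = gamma(1) / gamma(0) = -10.5338 / 12.722 = -0.8280.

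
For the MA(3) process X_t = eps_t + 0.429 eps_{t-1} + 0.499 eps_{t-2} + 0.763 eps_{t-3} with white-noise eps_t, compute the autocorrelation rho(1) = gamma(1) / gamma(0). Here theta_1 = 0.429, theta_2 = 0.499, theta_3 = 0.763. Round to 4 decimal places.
\rho(1) = 0.5080

For an MA(q) process with theta_0 = 1, the autocovariance is
  gamma(k) = sigma^2 * sum_{i=0..q-k} theta_i * theta_{i+k},
and rho(k) = gamma(k) / gamma(0). Sigma^2 cancels.
  numerator   = (1)*(0.429) + (0.429)*(0.499) + (0.499)*(0.763) = 1.023808.
  denominator = (1)^2 + (0.429)^2 + (0.499)^2 + (0.763)^2 = 2.015211.
  rho(1) = 1.023808 / 2.015211 = 0.5080.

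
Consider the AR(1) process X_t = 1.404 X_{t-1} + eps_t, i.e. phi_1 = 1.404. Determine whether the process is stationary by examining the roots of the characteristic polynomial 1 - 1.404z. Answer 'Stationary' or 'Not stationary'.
\text{Not stationary}

The AR(p) characteristic polynomial is P(z) = 1 - 1.404z.
Stationarity requires all roots to lie outside the unit circle, i.e. |z| > 1 for every root.
This is linear in z: 1 + (-1.404) z = 0  =>  z = -1/(-1.404) = 0.712251,  |z| = 0.712251.
Moduli of all roots: 0.7123.
All moduli strictly greater than 1? No.
Verdict: Not stationary.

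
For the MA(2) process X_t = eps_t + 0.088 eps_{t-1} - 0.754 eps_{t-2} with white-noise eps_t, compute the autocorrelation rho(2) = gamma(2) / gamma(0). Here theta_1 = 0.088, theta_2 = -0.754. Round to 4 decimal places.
\rho(2) = -0.4783

For an MA(q) process with theta_0 = 1, the autocovariance is
  gamma(k) = sigma^2 * sum_{i=0..q-k} theta_i * theta_{i+k},
and rho(k) = gamma(k) / gamma(0). Sigma^2 cancels.
  numerator   = (1)*(-0.754) = -0.754.
  denominator = (1)^2 + (0.088)^2 + (-0.754)^2 = 1.57626.
  rho(2) = -0.754 / 1.57626 = -0.4783.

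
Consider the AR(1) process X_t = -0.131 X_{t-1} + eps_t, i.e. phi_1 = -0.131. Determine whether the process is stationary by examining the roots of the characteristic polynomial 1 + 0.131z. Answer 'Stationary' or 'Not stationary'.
\text{Stationary}

The AR(p) characteristic polynomial is P(z) = 1 + 0.131z.
Stationarity requires all roots to lie outside the unit circle, i.e. |z| > 1 for every root.
This is linear in z: 1 + (0.131) z = 0  =>  z = -1/(0.131) = -7.633588,  |z| = 7.633588.
Moduli of all roots: 7.6336.
All moduli strictly greater than 1? Yes.
Verdict: Stationary.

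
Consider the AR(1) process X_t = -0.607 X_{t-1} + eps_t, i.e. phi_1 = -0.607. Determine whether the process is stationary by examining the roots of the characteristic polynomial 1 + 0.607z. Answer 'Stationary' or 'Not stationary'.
\text{Stationary}

The AR(p) characteristic polynomial is P(z) = 1 + 0.607z.
Stationarity requires all roots to lie outside the unit circle, i.e. |z| > 1 for every root.
This is linear in z: 1 + (0.607) z = 0  =>  z = -1/(0.607) = -1.647446,  |z| = 1.647446.
Moduli of all roots: 1.6474.
All moduli strictly greater than 1? Yes.
Verdict: Stationary.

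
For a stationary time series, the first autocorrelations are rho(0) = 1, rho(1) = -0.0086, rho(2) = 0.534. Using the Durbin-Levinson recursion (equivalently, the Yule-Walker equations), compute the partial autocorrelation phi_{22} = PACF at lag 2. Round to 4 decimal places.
\phi_{22} = 0.5340

The PACF at lag k is phi_{kk}, the last component of the solution
to the Yule-Walker system G_k phi = r_k where
  (G_k)_{ij} = rho(|i - j|), (r_k)_i = rho(i), i,j = 1..k.
Equivalently, Durbin-Levinson gives phi_{kk} iteratively:
  phi_{11} = rho(1)
  phi_{kk} = [rho(k) - sum_{j=1..k-1} phi_{k-1,j} rho(k-j)]
            / [1 - sum_{j=1..k-1} phi_{k-1,j} rho(j)],
  phi_{k,j} = phi_{k-1,j} - phi_{kk} phi_{k-1,k-j},  j = 1..k-1.
Step k = 1:
  phi_11 = rho(1) = -0.0086.
Step k = 2:
  phi_22 = [rho(2) - phi_11 rho(1)] / [1 - phi_11 rho(1)] = [0.534 - (-0.0086)(-0.0086)] / [1 - (-0.0086)(-0.0086)]
         = 0.53392604 / 0.99992604 = 0.534.
Therefore phi_{22} = 0.5340.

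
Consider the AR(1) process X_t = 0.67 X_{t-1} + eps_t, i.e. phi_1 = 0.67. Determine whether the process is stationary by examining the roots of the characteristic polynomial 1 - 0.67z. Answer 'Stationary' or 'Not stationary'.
\text{Stationary}

The AR(p) characteristic polynomial is P(z) = 1 - 0.67z.
Stationarity requires all roots to lie outside the unit circle, i.e. |z| > 1 for every root.
This is linear in z: 1 + (-0.67) z = 0  =>  z = -1/(-0.67) = 1.492537,  |z| = 1.492537.
Moduli of all roots: 1.4925.
All moduli strictly greater than 1? Yes.
Verdict: Stationary.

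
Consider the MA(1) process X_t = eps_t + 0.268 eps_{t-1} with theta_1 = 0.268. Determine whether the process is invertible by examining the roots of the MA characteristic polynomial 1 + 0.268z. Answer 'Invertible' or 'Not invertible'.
\text{Invertible}

The MA(q) characteristic polynomial is P(z) = 1 + 0.268z.
Invertibility requires all roots to lie outside the unit circle, i.e. |z| > 1 for every root.
This is linear in z: 1 + (0.268) z = 0  =>  z = -1/(0.268) = -3.731343,  |z| = 3.731343.
Moduli of all roots: 3.7313.
All moduli strictly greater than 1? Yes.
Verdict: Invertible.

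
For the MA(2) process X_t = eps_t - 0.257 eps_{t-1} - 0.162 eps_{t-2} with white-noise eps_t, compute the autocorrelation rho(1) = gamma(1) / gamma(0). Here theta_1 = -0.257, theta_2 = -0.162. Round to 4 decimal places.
\rho(1) = -0.1972

For an MA(q) process with theta_0 = 1, the autocovariance is
  gamma(k) = sigma^2 * sum_{i=0..q-k} theta_i * theta_{i+k},
and rho(k) = gamma(k) / gamma(0). Sigma^2 cancels.
  numerator   = (1)*(-0.257) + (-0.257)*(-0.162) = -0.215366.
  denominator = (1)^2 + (-0.257)^2 + (-0.162)^2 = 1.092293.
  rho(1) = -0.215366 / 1.092293 = -0.1972.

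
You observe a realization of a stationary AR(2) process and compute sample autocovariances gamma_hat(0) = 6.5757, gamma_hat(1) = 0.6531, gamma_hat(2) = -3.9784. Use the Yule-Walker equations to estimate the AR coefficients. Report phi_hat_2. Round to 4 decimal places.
\hat\phi_{2} = -0.6210

The Yule-Walker equations for an AR(p) process read, in matrix form,
  Gamma_p phi = r_p,   with   (Gamma_p)_{ij} = gamma(|i - j|),
                       (r_p)_i = gamma(i),   i,j = 1..p.
Substitute the sample gammas (Toeplitz matrix and right-hand side of size 2):
  Gamma_p = [[6.5757, 0.6531], [0.6531, 6.5757]]
  r_p     = [0.6531, -3.9784]
Written out:
  6.5757 phi_1 + 0.6531 phi_2 = 0.6531
  0.6531 phi_1 + 6.5757 phi_2 = -3.9784
Solve by Cramer's rule:
  det = gamma(0)^2 - gamma(1)^2 = (6.5757)^2 - (0.6531)^2 = 43.23983049 - 0.42653961 = 42.81329088
  phi_hat_1 = [gamma(1) gamma(0) - gamma(1) gamma(2)] / det = [(0.6531)(6.5757) - (0.6531)(-3.9784)] / 42.81329088 = 6.89288271 / 42.81329088 = 0.161
  phi_hat_2 = [gamma(0) gamma(2) - gamma(1)^2] / det = [(6.5757)(-3.9784) - (0.6531)^2] / 42.81329088 = -26.58730449 / 42.81329088 = -0.621
So phi_hat = [0.1610, -0.6210].
Therefore phi_hat_2 = -0.6210.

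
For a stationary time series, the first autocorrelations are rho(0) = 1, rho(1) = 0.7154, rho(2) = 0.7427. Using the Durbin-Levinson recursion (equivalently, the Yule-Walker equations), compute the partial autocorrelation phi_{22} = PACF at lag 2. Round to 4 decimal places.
\phi_{22} = 0.4730

The PACF at lag k is phi_{kk}, the last component of the solution
to the Yule-Walker system G_k phi = r_k where
  (G_k)_{ij} = rho(|i - j|), (r_k)_i = rho(i), i,j = 1..k.
Equivalently, Durbin-Levinson gives phi_{kk} iteratively:
  phi_{11} = rho(1)
  phi_{kk} = [rho(k) - sum_{j=1..k-1} phi_{k-1,j} rho(k-j)]
            / [1 - sum_{j=1..k-1} phi_{k-1,j} rho(j)],
  phi_{k,j} = phi_{k-1,j} - phi_{kk} phi_{k-1,k-j},  j = 1..k-1.
Step k = 1:
  phi_11 = rho(1) = 0.7154.
Step k = 2:
  phi_22 = [rho(2) - phi_11 rho(1)] / [1 - phi_11 rho(1)] = [0.7427 - (0.7154)(0.7154)] / [1 - (0.7154)(0.7154)]
         = 0.23090284 / 0.48820284 = 0.473.
Therefore phi_{22} = 0.4730.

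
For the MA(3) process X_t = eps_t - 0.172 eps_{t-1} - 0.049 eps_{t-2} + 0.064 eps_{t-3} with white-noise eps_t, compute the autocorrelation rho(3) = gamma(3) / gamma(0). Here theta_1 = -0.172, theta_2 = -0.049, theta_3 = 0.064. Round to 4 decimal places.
\rho(3) = 0.0618

For an MA(q) process with theta_0 = 1, the autocovariance is
  gamma(k) = sigma^2 * sum_{i=0..q-k} theta_i * theta_{i+k},
and rho(k) = gamma(k) / gamma(0). Sigma^2 cancels.
  numerator   = (1)*(0.064) = 0.064.
  denominator = (1)^2 + (-0.172)^2 + (-0.049)^2 + (0.064)^2 = 1.036081.
  rho(3) = 0.064 / 1.036081 = 0.0618.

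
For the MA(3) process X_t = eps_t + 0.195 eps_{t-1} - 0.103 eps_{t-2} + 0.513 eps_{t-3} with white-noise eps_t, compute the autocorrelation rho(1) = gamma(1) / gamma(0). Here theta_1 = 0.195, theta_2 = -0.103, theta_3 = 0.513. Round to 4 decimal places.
\rho(1) = 0.0931

For an MA(q) process with theta_0 = 1, the autocovariance is
  gamma(k) = sigma^2 * sum_{i=0..q-k} theta_i * theta_{i+k},
and rho(k) = gamma(k) / gamma(0). Sigma^2 cancels.
  numerator   = (1)*(0.195) + (0.195)*(-0.103) + (-0.103)*(0.513) = 0.122076.
  denominator = (1)^2 + (0.195)^2 + (-0.103)^2 + (0.513)^2 = 1.311803.
  rho(1) = 0.122076 / 1.311803 = 0.0931.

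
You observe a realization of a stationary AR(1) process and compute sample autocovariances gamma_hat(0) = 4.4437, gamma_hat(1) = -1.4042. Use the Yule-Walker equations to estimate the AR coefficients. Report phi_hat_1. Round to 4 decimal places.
\hat\phi_{1} = -0.3160

The Yule-Walker equations for an AR(p) process read, in matrix form,
  Gamma_p phi = r_p,   with   (Gamma_p)_{ij} = gamma(|i - j|),
                       (r_p)_i = gamma(i),   i,j = 1..p.
Substitute the sample gammas (Toeplitz matrix and right-hand side of size 1):
  Gamma_p = [[4.4437]]
  r_p     = [-1.4042]
With p = 1 this is the single equation gamma(0) phi_1 = gamma(1):
  phi_hat_1 = gamma(1) / gamma(0) = -1.4042 / 4.4437 = -0.3160.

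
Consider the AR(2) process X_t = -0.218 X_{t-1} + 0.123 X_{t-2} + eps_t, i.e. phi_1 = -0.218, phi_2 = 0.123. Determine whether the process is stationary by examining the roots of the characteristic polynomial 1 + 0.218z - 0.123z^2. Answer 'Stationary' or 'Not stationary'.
\text{Stationary}

The AR(p) characteristic polynomial is P(z) = 1 + 0.218z - 0.123z^2.
Stationarity requires all roots to lie outside the unit circle, i.e. |z| > 1 for every root.
Set 1 + (0.218) z + (-0.123) z^2 = 0, i.e. a z^2 + b z + c = 0 with a = -0.123, b = 0.218, c = 1.
Discriminant D = b^2 - 4ac = (0.218)^2 - 4*(-0.123)*1 = 0.047524 - (-0.492) = 0.539524.
D >= 0, so the roots are real: z = (-b +/- sqrt(D)) / (2a) = (-0.218 +/- 0.734523) / (-0.246).
  z_1 = (-0.218 + 0.734523) / (-0.246) = -2.0997,   |z_1| = 2.0997.
  z_2 = (-0.218 - 0.734523) / (-0.246) = 3.872,   |z_2| = 3.872.
Moduli of all roots: 2.0997, 3.8720.
All moduli strictly greater than 1? Yes.
Verdict: Stationary.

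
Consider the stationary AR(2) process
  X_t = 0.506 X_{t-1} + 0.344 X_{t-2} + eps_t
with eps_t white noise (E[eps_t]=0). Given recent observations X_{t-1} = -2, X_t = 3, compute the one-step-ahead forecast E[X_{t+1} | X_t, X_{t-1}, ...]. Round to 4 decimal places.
E[X_{t+1} \mid \mathcal F_t] = 0.8300

For an AR(p) model X_t = c + sum_i phi_i X_{t-i} + eps_t, the
one-step-ahead conditional mean is
  E[X_{t+1} | X_t, ...] = c + sum_i phi_i X_{t+1-i}.
Substitute known values:
  E[X_{t+1} | ...] = (0.506) * (3) + (0.344) * (-2)
                   = 0.8300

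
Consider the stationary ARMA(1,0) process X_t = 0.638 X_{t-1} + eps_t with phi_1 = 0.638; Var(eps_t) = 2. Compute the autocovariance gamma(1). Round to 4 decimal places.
\gamma(1) = 2.1519

Multiply the model equation by X_{t-k} and take expectations. With theta_0 = psi_0 = 1 and psi_j the MA(infinity) weights, this gives
  gamma(k) - sum_i phi_i gamma(k-i) = c_k,
  c_k = sigma^2 * sum_{j=k..q} theta_j psi_{j-k}   (c_k = 0 for k > q),
using gamma(-m) = gamma(m).
Pure AR (q = 0): c_0 = sigma^2 = 2, c_k = 0 for k >= 1.
Equations for k = 0 and k = 1 (AR order 1):
  gamma(0) = phi_1 gamma(1) + c_0
  gamma(1) = phi_1 gamma(0) + c_1
Substituting the second into the first: gamma(0) (1 - phi_1^2) = c_0 + phi_1 c_1, so
  gamma(0) = c_0 / (1 - phi_1^2) = 2 / (1 - (0.638)^2) = 2 / 0.592956 = 3.372932.
  gamma(1) = phi_1 gamma(0) = (0.638)(3.372932) = 2.15193.
Therefore gamma(1) = 2.1519 (to 4 decimal places).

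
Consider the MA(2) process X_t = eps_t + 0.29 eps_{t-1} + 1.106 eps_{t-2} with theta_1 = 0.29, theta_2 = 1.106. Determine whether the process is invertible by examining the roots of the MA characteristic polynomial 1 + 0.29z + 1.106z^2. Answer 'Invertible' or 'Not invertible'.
\text{Not invertible}

The MA(q) characteristic polynomial is P(z) = 1 + 0.29z + 1.106z^2.
Invertibility requires all roots to lie outside the unit circle, i.e. |z| > 1 for every root.
Set 1 + (0.29) z + (1.106) z^2 = 0, i.e. a z^2 + b z + c = 0 with a = 1.106, b = 0.29, c = 1.
Discriminant D = b^2 - 4ac = (0.29)^2 - 4*(1.106)*1 = 0.0841 - (4.424) = -4.3399.
D < 0, so the roots are the complex-conjugate pair z = (-b +/- i sqrt(-D)) / (2a) = -0.1311 +/- 0.9418i.
For a conjugate pair |z|^2 = z * conj(z) = (product of roots) = c/a = 1/(1.106) = 0.904159, so |z| = sqrt(0.904159) = 0.9509 for both roots.
Moduli of all roots: 0.9509, 0.9509.
All moduli strictly greater than 1? No.
Verdict: Not invertible.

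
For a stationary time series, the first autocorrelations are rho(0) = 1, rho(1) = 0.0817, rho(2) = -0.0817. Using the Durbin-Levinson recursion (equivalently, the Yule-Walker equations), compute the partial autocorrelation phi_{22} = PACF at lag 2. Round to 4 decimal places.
\phi_{22} = -0.0890

The PACF at lag k is phi_{kk}, the last component of the solution
to the Yule-Walker system G_k phi = r_k where
  (G_k)_{ij} = rho(|i - j|), (r_k)_i = rho(i), i,j = 1..k.
Equivalently, Durbin-Levinson gives phi_{kk} iteratively:
  phi_{11} = rho(1)
  phi_{kk} = [rho(k) - sum_{j=1..k-1} phi_{k-1,j} rho(k-j)]
            / [1 - sum_{j=1..k-1} phi_{k-1,j} rho(j)],
  phi_{k,j} = phi_{k-1,j} - phi_{kk} phi_{k-1,k-j},  j = 1..k-1.
Step k = 1:
  phi_11 = rho(1) = 0.0817.
Step k = 2:
  phi_22 = [rho(2) - phi_11 rho(1)] / [1 - phi_11 rho(1)] = [-0.0817 - (0.0817)(0.0817)] / [1 - (0.0817)(0.0817)]
         = -0.08837489 / 0.99332511 = -0.089.
Therefore phi_{22} = -0.0890.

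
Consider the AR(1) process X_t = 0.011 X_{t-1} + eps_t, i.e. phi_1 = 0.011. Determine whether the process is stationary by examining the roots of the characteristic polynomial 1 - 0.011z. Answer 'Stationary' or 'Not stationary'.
\text{Stationary}

The AR(p) characteristic polynomial is P(z) = 1 - 0.011z.
Stationarity requires all roots to lie outside the unit circle, i.e. |z| > 1 for every root.
This is linear in z: 1 + (-0.011) z = 0  =>  z = -1/(-0.011) = 90.909091,  |z| = 90.909091.
Moduli of all roots: 90.9091.
All moduli strictly greater than 1? Yes.
Verdict: Stationary.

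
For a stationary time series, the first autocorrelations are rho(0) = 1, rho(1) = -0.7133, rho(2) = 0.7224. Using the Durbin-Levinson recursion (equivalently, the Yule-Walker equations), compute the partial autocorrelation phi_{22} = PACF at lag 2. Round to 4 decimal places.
\phi_{22} = 0.4349

The PACF at lag k is phi_{kk}, the last component of the solution
to the Yule-Walker system G_k phi = r_k where
  (G_k)_{ij} = rho(|i - j|), (r_k)_i = rho(i), i,j = 1..k.
Equivalently, Durbin-Levinson gives phi_{kk} iteratively:
  phi_{11} = rho(1)
  phi_{kk} = [rho(k) - sum_{j=1..k-1} phi_{k-1,j} rho(k-j)]
            / [1 - sum_{j=1..k-1} phi_{k-1,j} rho(j)],
  phi_{k,j} = phi_{k-1,j} - phi_{kk} phi_{k-1,k-j},  j = 1..k-1.
Step k = 1:
  phi_11 = rho(1) = -0.7133.
Step k = 2:
  phi_22 = [rho(2) - phi_11 rho(1)] / [1 - phi_11 rho(1)] = [0.7224 - (-0.7133)(-0.7133)] / [1 - (-0.7133)(-0.7133)]
         = 0.21360311 / 0.49120311 = 0.4349.
Therefore phi_{22} = 0.4349.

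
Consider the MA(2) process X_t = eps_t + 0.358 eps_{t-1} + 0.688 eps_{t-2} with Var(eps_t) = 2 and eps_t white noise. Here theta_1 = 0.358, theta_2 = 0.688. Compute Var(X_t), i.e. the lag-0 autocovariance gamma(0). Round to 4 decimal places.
\gamma(0) = 3.2030

For an MA(q) process X_t = eps_t + sum_i theta_i eps_{t-i} with
Var(eps_t) = sigma^2, the variance is
  gamma(0) = sigma^2 * (1 + sum_i theta_i^2).
  sum_i theta_i^2 = (0.358)^2 + (0.688)^2 = 0.128164 + 0.473344 = 0.601508.
  gamma(0) = 2 * (1 + 0.601508) = 2 * 1.601508 = 3.203016, which rounds to 3.2030.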